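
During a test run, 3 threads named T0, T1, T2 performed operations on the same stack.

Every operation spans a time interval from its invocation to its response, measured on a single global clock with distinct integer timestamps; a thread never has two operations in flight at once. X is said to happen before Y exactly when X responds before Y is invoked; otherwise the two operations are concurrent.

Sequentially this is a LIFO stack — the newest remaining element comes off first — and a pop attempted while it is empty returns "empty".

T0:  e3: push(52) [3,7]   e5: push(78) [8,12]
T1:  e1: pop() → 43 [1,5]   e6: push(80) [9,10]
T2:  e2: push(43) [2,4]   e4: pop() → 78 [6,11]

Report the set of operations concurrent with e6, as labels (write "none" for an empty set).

e4, e5

e6 runs from 9 to 10; window-overlapping ops are concurrent
e1 [1,5]: before
e2 [2,4]: before
e3 [3,7]: before
e4 [6,11]: concurrent
e5 [8,12]: concurrent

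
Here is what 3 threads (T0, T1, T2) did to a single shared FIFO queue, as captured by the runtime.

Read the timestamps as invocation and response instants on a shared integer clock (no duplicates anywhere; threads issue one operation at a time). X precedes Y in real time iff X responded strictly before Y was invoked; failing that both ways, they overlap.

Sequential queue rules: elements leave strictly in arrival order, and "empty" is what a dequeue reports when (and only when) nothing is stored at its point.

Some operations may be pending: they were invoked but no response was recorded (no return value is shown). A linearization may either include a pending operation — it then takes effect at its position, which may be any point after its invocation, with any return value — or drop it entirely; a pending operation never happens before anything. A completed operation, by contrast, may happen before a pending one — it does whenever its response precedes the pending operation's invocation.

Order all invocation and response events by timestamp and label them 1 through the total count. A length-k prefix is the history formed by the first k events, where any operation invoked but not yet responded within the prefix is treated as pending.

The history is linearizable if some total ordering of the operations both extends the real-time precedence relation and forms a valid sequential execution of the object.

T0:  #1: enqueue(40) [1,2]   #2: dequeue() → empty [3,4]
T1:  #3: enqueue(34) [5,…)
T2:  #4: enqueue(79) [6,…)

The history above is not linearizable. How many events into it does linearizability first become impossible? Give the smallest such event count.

one valid order for events 1..3 is #1:
1. #1 enqueue(40), leaving queue <40>
at event 4 (#2's time-4 response) nothing linearizes any more
e.g. #1, #2: illegal at step 2, since #2 dequeue() → empty cannot apply there

4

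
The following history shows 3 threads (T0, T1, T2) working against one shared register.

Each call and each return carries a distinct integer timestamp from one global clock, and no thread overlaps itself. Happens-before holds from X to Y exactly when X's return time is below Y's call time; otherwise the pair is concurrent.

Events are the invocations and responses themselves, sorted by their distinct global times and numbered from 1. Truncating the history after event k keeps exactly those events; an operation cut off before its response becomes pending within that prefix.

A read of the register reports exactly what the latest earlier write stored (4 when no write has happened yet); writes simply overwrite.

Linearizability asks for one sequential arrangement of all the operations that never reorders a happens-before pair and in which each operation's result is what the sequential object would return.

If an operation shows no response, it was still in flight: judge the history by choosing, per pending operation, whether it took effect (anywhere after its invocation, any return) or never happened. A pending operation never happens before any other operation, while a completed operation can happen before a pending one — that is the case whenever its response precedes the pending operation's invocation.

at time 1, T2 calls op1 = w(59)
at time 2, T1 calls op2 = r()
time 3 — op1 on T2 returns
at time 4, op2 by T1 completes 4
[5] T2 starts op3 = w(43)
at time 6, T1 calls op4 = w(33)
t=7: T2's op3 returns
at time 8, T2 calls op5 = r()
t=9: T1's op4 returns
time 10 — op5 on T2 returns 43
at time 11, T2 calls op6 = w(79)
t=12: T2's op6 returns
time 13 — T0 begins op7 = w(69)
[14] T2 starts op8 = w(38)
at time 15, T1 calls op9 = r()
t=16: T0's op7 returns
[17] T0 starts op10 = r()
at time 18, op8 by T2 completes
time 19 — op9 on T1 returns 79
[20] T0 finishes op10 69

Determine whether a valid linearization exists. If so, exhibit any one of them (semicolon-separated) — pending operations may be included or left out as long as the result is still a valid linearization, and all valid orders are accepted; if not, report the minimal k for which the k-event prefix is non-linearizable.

1. op2 r() → 4, leaving value 4
2. op1 w(59), leaving value 59
3. op3 w(43), leaving value 43
4. op5 r() → 43, leaving value 43
5. op4 w(33), leaving value 33
6. op6 w(79), leaving value 79
7. op9 r() → 79, leaving value 79
8. op7 w(69), leaving value 69
9. op10 r() → 69, leaving value 69
10. op8 w(38), leaving value 38

linearizable — witness: op2; op1; op3; op5; op4; op6; op9; op7; op10; op8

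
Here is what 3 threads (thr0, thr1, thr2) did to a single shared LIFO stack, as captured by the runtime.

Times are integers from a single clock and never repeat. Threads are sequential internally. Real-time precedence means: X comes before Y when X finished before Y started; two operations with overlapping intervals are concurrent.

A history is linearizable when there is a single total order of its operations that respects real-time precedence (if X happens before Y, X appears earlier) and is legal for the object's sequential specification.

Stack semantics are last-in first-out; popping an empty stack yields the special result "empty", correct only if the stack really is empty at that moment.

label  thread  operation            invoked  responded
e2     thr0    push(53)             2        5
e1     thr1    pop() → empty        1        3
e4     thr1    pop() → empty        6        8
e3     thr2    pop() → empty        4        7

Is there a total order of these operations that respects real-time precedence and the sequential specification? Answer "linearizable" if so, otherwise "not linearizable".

not linearizable

already the first 8 events (up to e4's response at time 8) admit no linearization; the first 7 still do
all 5 real-time-respecting orders fail — 4 completed LIFO stack operations, no legal replay
take e1, e2, e3, e4: step 3 already fails, because e3 pop() → empty cannot occur there
take e1, e2, e4, e3: step 3 already fails, because e4 pop() → empty cannot occur there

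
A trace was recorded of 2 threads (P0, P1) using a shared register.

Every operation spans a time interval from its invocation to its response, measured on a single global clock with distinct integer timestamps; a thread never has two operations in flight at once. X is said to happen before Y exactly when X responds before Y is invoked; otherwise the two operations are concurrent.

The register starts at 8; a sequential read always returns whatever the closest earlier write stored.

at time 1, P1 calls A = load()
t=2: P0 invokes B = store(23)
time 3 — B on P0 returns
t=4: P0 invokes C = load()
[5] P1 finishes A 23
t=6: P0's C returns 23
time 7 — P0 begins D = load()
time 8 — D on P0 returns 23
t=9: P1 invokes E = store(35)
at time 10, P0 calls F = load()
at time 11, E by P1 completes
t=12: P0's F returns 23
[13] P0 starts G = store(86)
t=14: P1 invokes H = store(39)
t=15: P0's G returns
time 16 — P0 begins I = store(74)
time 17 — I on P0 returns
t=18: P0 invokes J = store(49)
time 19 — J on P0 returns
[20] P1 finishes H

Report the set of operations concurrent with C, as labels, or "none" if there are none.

C runs from 4 to 6; window-overlapping ops are concurrent
A [1,5]: concurrent
B [2,3]: before
D [7,8]: after
E [9,11]: after
F [10,12]: after
G [13,15]: after
H [14,20]: after
I [16,17]: after
J [18,19]: after

A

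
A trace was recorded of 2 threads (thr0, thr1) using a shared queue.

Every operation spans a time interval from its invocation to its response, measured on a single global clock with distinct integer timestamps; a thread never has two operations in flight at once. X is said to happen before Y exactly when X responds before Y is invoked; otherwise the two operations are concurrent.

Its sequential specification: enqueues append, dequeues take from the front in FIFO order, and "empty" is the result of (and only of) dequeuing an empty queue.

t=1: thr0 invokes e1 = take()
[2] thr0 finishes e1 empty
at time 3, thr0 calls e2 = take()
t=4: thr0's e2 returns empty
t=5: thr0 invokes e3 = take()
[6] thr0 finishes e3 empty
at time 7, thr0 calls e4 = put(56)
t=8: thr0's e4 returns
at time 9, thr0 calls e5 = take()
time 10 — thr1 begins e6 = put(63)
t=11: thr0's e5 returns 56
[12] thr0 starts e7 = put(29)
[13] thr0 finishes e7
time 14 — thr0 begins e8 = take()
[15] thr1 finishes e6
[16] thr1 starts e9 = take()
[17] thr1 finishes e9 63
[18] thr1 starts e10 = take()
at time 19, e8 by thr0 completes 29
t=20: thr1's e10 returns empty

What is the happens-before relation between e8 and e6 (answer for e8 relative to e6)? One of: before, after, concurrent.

e8 spans [14,19], e6 spans [10,15]
the intervals overlap in both directions

concurrent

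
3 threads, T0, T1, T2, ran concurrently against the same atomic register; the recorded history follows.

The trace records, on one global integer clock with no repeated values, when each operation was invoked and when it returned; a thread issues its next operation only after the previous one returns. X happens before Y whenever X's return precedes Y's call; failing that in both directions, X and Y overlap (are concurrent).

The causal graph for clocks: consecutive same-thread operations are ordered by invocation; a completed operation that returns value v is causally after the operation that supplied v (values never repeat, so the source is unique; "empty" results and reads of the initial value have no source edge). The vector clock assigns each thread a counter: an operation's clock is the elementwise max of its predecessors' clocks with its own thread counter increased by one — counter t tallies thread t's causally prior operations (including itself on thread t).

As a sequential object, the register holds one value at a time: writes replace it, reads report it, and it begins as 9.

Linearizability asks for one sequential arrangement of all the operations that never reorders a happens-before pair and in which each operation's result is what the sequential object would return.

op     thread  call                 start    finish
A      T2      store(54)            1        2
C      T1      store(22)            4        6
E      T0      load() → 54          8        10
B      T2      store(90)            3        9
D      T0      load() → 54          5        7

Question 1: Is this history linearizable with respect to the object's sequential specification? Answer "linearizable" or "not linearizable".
not linearizable

events 1..9 are fine; event 10 — the response of E at time 10 — makes the prefix non-linearizable
checked exhaustively: 8 real-time-consistent orders of 5 completed operations, zero legal atomic register replays
one such order, A, B, C, D, E, breaks at step 4 where D load() → 54 is illegal
one such order, A, B, D, C, E, breaks at step 3 where D load() → 54 is illegal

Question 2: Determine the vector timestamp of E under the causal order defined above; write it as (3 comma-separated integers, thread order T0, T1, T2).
(2, 0, 1)

invoked at 1, A has no predecessors; its own T2 bump gives (0, 0, 1)
invoked at 4, C has no predecessors; its own T1 bump gives (0, 1, 0)
invoked at 3, B merges VC(A)=(0, 0, 1) and bumps T2's slot → (0, 0, 2)
invoked at 5, D merges VC(A)=(0, 0, 1) and bumps T0's slot → (1, 0, 1)
invoked at 8, E merges VC(A)=(0, 0, 1), VC(D)=(1, 0, 1) and bumps T0's slot → (2, 0, 1)
target: VC(E) = (2, 0, 1)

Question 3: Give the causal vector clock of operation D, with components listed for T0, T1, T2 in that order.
(1, 0, 1)

VC(A, invoked at 1): no causal predecessors; +1 on T2 → (0, 0, 1)
VC(C, invoked at 4): no causal predecessors; +1 on T1 → (0, 1, 0)
B, invoked 3, takes VC(A)=(0, 0, 1) under max, adds 1 for T2 → (0, 0, 2)
D, invoked 5, takes VC(A)=(0, 0, 1) under max, adds 1 for T0 → (1, 0, 1)
E, invoked 8, takes VC(A)=(0, 0, 1), VC(D)=(1, 0, 1) under max, adds 1 for T0 → (2, 0, 1)
target: VC(D) = (1, 0, 1)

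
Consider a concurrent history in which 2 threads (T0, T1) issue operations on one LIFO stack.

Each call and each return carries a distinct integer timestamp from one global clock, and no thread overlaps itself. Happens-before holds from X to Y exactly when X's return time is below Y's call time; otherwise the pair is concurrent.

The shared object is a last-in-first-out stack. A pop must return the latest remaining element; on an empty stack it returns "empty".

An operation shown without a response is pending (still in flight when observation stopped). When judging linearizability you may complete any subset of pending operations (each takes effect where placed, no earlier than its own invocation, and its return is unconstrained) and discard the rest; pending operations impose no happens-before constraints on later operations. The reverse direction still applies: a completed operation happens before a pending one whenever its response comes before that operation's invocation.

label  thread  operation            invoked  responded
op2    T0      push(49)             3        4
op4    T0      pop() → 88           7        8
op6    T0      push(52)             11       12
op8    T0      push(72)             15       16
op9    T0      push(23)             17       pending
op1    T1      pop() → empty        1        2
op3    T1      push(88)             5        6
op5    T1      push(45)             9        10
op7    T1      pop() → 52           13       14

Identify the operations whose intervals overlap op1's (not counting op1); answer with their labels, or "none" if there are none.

none

concurrent with op1 ([1,2]): every op whose interval crosses 1..2
op2 [3,4]: after
op3 [5,6]: after
op4 [7,8]: after
op5 [9,10]: after
op6 [11,12]: after
op7 [13,14]: after
op8 [15,16]: after
op9 [17,…): after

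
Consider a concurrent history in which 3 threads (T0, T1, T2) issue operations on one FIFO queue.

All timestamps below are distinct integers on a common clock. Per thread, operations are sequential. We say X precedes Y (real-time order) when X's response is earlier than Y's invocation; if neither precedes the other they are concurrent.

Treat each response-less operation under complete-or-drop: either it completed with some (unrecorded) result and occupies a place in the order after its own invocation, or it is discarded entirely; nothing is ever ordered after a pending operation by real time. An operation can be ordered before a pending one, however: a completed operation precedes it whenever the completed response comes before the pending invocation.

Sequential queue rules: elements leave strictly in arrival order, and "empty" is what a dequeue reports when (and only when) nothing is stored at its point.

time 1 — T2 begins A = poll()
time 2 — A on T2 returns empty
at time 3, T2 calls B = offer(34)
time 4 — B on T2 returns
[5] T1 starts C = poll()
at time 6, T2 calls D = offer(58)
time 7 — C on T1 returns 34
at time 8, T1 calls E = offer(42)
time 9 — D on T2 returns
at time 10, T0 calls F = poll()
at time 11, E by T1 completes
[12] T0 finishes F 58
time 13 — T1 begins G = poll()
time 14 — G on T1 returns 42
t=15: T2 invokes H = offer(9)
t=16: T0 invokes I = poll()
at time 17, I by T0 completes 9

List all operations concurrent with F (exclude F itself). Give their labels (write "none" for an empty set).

E

F spans [10,12]: anything still running between times 10 and 12 counts as concurrent
A [1,2]: before
B [3,4]: before
C [5,7]: before
D [6,9]: before
E [8,11]: concurrent
G [13,14]: after
H [15,…): after
I [16,17]: after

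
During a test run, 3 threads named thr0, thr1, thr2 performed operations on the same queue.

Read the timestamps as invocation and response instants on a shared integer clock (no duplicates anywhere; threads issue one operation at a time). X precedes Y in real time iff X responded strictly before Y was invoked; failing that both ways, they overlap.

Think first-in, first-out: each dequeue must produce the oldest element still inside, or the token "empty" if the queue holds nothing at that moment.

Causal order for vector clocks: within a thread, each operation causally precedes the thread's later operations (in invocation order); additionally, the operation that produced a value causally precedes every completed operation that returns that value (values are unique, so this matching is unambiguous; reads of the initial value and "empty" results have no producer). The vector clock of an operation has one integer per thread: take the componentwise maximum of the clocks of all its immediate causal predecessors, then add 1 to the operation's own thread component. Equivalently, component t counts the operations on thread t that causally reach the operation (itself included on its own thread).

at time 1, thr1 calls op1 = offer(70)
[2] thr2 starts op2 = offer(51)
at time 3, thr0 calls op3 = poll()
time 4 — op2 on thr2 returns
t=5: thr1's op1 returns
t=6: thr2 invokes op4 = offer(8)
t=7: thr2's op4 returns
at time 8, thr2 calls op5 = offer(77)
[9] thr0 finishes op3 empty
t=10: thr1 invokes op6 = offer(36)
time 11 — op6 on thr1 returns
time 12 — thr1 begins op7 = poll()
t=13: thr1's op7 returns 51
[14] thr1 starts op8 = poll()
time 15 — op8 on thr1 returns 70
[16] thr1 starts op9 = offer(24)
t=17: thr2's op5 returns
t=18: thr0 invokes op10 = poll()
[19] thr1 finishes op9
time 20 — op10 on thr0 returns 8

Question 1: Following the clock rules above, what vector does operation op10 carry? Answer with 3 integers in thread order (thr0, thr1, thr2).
(2, 0, 2)

op2 (invocation 2): nothing precedes it; thr2's component alone gives (0, 0, 1)
op1 (invocation 1): nothing precedes it; thr1's component alone gives (0, 1, 0)
op3 (invocation 3): nothing precedes it; thr0's component alone gives (1, 0, 0)
VC(op4, invoked at 6): max of VC(op2)=(0, 0, 1), then +1 on thread thr2 → (0, 0, 2)
VC(op6, invoked at 10): max of VC(op1)=(0, 1, 0), then +1 on thread thr1 → (0, 2, 0)
VC(op5, invoked at 8): max of VC(op4)=(0, 0, 2), then +1 on thread thr2 → (0, 0, 3)
VC(op7, invoked at 12): max of VC(op2)=(0, 0, 1), VC(op6)=(0, 2, 0), then +1 on thread thr1 → (0, 3, 1)
VC(op10, invoked at 18): max of VC(op3)=(1, 0, 0), VC(op4)=(0, 0, 2), then +1 on thread thr0 → (2, 0, 2)
VC(op8, invoked at 14): max of VC(op1)=(0, 1, 0), VC(op7)=(0, 3, 1), then +1 on thread thr1 → (0, 4, 1)
VC(op9, invoked at 16): max of VC(op8)=(0, 4, 1), then +1 on thread thr1 → (0, 5, 1)
target: VC(op10) = (2, 0, 2)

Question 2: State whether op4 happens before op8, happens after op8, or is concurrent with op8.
before

op4 spans [6,7], op8 spans [14,15]
resp(op4)=7 < inv(op8)=14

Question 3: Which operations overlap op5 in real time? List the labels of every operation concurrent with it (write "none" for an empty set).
op3, op6, op7, op8, op9

overlap test against op5 [8,17]: concurrent iff the interval meets 8..17
op1 [1,5]: before
op2 [2,4]: before
op3 [3,9]: concurrent
op4 [6,7]: before
op6 [10,11]: concurrent
op7 [12,13]: concurrent
op8 [14,15]: concurrent
op9 [16,19]: concurrent
op10 [18,20]: after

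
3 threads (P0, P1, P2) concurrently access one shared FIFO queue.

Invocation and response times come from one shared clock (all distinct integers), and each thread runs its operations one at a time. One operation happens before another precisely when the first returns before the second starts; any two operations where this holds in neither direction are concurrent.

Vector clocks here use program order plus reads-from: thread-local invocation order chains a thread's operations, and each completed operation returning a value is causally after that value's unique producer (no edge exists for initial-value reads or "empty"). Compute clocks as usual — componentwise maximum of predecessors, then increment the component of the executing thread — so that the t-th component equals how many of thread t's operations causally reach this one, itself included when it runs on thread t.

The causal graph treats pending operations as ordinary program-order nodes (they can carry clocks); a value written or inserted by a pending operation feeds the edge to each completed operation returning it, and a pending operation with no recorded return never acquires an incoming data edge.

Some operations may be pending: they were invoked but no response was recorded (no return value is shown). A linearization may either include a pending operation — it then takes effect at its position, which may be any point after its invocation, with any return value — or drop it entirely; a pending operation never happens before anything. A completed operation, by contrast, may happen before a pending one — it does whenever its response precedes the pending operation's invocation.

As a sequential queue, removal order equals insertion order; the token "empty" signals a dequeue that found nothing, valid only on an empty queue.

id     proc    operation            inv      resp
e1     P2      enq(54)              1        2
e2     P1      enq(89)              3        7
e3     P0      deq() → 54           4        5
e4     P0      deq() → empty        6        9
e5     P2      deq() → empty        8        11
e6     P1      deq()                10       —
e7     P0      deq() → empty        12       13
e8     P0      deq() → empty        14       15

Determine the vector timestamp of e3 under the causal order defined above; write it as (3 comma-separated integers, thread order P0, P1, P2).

e1, invoked 1, has no incoming edges; only P2's bump applies → (0, 0, 1)
e2, invoked 3, has no incoming edges; only P1's bump applies → (0, 1, 0)
from VC(e1)=(0, 0, 1), e5 (invoked 8) maxes components and bumps P2 → (0, 0, 2)
from VC(e2)=(0, 1, 0), e6 (invoked 10) maxes components and bumps P1 → (0, 2, 0)
from VC(e1)=(0, 0, 1), e3 (invoked 4) maxes components and bumps P0 → (1, 0, 1)
from VC(e3)=(1, 0, 1), e4 (invoked 6) maxes components and bumps P0 → (2, 0, 1)
from VC(e4)=(2, 0, 1), e7 (invoked 12) maxes components and bumps P0 → (3, 0, 1)
from VC(e7)=(3, 0, 1), e8 (invoked 14) maxes components and bumps P0 → (4, 0, 1)
target: VC(e3) = (1, 0, 1)

(1, 0, 1)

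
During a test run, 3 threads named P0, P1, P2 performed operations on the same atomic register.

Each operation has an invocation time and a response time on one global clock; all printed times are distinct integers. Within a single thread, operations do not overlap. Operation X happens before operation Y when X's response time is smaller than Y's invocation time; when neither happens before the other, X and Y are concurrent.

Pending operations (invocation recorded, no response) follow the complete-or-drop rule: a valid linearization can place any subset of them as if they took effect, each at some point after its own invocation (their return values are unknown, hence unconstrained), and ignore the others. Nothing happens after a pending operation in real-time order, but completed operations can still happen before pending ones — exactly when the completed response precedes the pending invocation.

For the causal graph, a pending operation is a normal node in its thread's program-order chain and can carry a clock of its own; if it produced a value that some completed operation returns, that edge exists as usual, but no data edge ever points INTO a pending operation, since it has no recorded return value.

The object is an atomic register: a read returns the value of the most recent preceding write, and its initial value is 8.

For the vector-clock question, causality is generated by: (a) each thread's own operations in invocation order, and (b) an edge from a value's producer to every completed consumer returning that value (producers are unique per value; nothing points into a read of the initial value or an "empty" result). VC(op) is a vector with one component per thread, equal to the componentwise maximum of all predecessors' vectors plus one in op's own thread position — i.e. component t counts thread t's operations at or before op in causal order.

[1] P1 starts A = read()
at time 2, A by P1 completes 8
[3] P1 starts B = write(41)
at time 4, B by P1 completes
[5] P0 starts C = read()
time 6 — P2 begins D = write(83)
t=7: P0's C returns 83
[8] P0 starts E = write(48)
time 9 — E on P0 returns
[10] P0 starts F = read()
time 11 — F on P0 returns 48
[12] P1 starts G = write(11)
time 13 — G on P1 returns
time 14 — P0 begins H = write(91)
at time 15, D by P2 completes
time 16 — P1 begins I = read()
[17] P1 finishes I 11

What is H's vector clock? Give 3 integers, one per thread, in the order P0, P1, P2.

(4, 0, 1)

D (invocation 6): nothing precedes it; P2's component alone gives (0, 0, 1)
A (invocation 1): nothing precedes it; P1's component alone gives (0, 1, 0)
B, invoked 3, takes VC(A)=(0, 1, 0) under max, adds 1 for P1 → (0, 2, 0)
C, invoked 5, takes VC(D)=(0, 0, 1) under max, adds 1 for P0 → (1, 0, 1)
G, invoked 12, takes VC(B)=(0, 2, 0) under max, adds 1 for P1 → (0, 3, 0)
E, invoked 8, takes VC(C)=(1, 0, 1) under max, adds 1 for P0 → (2, 0, 1)
I, invoked 16, takes VC(G)=(0, 3, 0) under max, adds 1 for P1 → (0, 4, 0)
F, invoked 10, takes VC(E)=(2, 0, 1) under max, adds 1 for P0 → (3, 0, 1)
H, invoked 14, takes VC(F)=(3, 0, 1) under max, adds 1 for P0 → (4, 0, 1)
target: VC(H) = (4, 0, 1)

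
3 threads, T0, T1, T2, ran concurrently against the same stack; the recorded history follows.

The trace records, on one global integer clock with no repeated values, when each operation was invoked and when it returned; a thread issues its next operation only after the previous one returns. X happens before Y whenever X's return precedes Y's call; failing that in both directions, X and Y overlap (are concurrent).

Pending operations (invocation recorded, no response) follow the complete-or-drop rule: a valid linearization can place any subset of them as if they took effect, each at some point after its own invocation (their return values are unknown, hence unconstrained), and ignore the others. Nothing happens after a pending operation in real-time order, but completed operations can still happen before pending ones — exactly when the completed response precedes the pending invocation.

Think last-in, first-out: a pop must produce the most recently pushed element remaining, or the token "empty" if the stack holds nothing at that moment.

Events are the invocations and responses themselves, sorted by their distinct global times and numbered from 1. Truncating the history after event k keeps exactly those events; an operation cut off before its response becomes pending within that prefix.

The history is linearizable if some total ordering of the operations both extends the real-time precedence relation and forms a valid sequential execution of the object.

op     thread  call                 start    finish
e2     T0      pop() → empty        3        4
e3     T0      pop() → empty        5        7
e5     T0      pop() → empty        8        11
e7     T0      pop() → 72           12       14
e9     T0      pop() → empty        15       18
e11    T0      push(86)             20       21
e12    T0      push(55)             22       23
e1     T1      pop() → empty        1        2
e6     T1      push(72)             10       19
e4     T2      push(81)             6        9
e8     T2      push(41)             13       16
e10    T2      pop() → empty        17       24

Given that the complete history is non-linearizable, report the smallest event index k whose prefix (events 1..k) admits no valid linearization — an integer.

one valid order for events 1..17 is e1, e2, e3, e5, e4, e6, e7, e8:
step 1: e1 pop() → empty — stack <>
step 2: e2 pop() → empty — stack <>
step 3: e3 pop() → empty — stack <>
step 4: e5 pop() → empty — stack <>
step 5: e4 push(81) — stack <81>
step 6: e6 push(72) (pending, included) — stack <81,72>
step 7: e7 pop() → 72 — stack <81>
step 8: e8 push(41) — stack <81,41>
adding event 18 (e9 responds at 18) leaves no legal real-time order
no completion choice of the 2 pending operations (e6, e10) rescues it — every subset was tried
sample order e1, e2, e3, e4, e5, e7, e8, e9 (pending dropped) stalls at step 5 — e5 pop() → empty has no legal effect
sample order e1, e2, e3, e4, e5, e7, e9, e8 (pending dropped) stalls at step 5 — e5 pop() → empty has no legal effect

18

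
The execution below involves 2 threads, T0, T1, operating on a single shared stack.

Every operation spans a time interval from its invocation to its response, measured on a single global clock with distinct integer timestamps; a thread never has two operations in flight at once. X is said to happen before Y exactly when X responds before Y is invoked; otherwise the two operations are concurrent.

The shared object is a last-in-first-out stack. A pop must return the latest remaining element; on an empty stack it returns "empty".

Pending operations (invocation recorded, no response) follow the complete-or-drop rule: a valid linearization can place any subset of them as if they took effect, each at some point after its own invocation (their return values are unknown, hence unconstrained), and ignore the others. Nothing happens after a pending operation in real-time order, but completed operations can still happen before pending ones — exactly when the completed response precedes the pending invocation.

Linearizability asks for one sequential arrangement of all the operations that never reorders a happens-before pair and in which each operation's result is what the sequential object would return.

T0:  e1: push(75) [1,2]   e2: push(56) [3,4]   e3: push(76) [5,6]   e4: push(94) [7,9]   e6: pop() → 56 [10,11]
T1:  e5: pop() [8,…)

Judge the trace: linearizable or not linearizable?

not linearizable

cut after 10 events: linearizable; cut after 11 events (e6 responds, time 11): not linearizable
the sole real-time-consistent order of 5 completed operations fails the stack replay
every completion of the 1 pending operation (e5) was checked; none linearizes
take e1, e2, e3, e4, e6 (pending dropped): step 5 already fails, because e6 pop() → 56 cannot occur there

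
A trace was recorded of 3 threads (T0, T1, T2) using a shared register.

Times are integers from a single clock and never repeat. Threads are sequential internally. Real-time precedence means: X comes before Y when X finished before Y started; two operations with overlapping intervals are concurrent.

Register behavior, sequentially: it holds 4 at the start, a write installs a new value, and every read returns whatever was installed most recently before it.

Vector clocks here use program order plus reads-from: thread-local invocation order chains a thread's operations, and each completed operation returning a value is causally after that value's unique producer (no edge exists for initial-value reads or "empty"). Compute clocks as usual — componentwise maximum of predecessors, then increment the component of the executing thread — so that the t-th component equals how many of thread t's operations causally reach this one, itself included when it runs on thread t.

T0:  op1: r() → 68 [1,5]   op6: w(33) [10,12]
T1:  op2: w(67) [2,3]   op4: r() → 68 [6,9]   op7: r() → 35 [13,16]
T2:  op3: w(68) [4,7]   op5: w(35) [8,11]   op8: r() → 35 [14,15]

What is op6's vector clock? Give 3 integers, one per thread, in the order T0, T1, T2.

(2, 0, 1)

root op op3, invoked 4: fresh clock plus T2's own tick → (0, 0, 1)
root op op2, invoked 2: fresh clock plus T1's own tick → (0, 1, 0)
invoked at 8, op5 merges VC(op3)=(0, 0, 1) and bumps T2's slot → (0, 0, 2)
invoked at 1, op1 merges VC(op3)=(0, 0, 1) and bumps T0's slot → (1, 0, 1)
invoked at 14, op8 merges VC(op5)=(0, 0, 2) and bumps T2's slot → (0, 0, 3)
invoked at 6, op4 merges VC(op2)=(0, 1, 0), VC(op3)=(0, 0, 1) and bumps T1's slot → (0, 2, 1)
invoked at 10, op6 merges VC(op1)=(1, 0, 1) and bumps T0's slot → (2, 0, 1)
invoked at 13, op7 merges VC(op4)=(0, 2, 1), VC(op5)=(0, 0, 2) and bumps T1's slot → (0, 3, 2)
target: VC(op6) = (2, 0, 1)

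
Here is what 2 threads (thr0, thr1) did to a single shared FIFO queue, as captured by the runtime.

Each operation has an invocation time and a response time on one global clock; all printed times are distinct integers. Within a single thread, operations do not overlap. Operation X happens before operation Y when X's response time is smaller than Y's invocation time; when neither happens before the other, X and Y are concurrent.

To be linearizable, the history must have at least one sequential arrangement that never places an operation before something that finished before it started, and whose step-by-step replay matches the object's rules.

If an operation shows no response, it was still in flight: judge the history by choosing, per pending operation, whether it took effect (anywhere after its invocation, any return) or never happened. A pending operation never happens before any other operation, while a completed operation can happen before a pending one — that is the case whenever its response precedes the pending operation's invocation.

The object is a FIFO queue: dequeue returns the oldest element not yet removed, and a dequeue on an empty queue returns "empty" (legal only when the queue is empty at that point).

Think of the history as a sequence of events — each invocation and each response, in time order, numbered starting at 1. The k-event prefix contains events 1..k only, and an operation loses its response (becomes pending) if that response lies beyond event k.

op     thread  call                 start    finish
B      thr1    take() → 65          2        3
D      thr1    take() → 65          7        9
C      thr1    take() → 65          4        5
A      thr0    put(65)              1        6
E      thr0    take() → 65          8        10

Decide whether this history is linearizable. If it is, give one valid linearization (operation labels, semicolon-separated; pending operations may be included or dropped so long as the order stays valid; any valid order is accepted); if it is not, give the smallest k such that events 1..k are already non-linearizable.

cut after 4 events: linearizable; cut after 5 events (C responds, time 5): not linearizable
exactly one order of the 2 completed ops respects real time; the FIFO queue replay fails
include/drop combinations of the 1 pending operation (A) were all tried; none helps
for example B, C (pending dropped) fails at step 1: B take() → 65 is not legal there

not linearizable — minimal violating prefix: 5 events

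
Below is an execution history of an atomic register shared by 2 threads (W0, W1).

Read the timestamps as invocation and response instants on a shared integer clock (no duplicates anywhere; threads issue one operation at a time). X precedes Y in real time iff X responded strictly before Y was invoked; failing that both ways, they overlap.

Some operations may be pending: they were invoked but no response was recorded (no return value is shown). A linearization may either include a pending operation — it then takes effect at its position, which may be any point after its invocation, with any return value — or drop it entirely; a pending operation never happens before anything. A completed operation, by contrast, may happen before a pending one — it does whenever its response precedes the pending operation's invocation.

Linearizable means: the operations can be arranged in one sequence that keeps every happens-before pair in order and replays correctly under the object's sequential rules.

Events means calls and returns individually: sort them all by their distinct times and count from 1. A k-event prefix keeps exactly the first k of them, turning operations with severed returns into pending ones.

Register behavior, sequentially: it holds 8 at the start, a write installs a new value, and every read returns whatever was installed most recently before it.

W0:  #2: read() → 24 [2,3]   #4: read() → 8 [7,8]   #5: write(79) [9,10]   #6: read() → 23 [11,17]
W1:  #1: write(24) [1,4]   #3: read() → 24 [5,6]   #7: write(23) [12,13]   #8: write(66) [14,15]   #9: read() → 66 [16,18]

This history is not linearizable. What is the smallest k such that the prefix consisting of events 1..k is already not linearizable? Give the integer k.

one valid order for events 1..7 is #1, #2, #3:
step 1: #1 write(24) — value 24
step 2: #2 read() → 24 — value 24
step 3: #3 read() → 24 — value 24
at event 8 (#4's time-8 response) nothing linearizes any more
take #1, #2, #3, #4: step 4 already fails, because #4 read() → 8 cannot occur there
take #2, #1, #3, #4: step 1 already fails, because #2 read() → 24 cannot occur there

8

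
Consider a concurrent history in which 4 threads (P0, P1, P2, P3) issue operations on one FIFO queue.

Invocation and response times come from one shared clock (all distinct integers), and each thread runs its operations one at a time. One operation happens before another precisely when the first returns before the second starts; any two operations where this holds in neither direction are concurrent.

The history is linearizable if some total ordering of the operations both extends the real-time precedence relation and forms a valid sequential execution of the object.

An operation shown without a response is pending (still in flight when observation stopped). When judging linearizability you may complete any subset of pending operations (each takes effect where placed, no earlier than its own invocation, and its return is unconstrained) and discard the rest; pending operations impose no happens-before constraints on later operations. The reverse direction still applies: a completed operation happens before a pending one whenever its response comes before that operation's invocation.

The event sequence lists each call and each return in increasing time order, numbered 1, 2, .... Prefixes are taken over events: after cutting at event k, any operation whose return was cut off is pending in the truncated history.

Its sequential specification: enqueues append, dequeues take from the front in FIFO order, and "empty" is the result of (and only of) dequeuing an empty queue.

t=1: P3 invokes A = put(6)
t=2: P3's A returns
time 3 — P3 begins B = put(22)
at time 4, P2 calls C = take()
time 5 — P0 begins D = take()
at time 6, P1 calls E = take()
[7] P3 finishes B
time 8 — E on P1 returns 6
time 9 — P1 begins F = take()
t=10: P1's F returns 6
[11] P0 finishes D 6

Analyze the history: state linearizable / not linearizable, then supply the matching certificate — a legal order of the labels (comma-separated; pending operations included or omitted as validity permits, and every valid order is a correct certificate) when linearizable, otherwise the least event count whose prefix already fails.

cut after 9 events: linearizable; cut after 10 events (F responds, time 10): not linearizable
every one of the 2 real-time-consistent orders over 4 completed FIFO queue ops fails the sequential spec
every completion of the 2 pending operations (C, D) was checked; none linearizes
e.g. A, B, E, F (pending dropped): illegal at step 4, since F take() → 6 cannot apply there
e.g. A, E, B, F (pending dropped): illegal at step 4, since F take() → 6 cannot apply there

not linearizable — minimal violating prefix: 10 events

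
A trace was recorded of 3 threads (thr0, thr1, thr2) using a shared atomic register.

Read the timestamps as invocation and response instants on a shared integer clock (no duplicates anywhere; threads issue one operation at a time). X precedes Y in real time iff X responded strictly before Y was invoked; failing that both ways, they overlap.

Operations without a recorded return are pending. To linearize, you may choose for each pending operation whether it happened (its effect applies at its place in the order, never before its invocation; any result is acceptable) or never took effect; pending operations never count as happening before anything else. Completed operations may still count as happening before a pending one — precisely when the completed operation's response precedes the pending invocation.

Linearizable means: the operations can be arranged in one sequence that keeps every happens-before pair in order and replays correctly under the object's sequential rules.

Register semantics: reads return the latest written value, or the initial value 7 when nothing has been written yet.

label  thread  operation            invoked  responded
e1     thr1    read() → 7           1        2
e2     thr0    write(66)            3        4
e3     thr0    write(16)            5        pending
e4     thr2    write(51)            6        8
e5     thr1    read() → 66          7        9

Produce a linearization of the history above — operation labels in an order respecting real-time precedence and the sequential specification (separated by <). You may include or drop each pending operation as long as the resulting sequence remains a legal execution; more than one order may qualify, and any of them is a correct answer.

step 1: e1 read() → 7 — value 7
step 2: e2 write(66) — value 66
step 3: e5 read() → 66 — value 66
step 4: e3 write(16) (pending, included) — value 16
step 5: e4 write(51) — value 51

e1 < e2 < e5 < e3 < e4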